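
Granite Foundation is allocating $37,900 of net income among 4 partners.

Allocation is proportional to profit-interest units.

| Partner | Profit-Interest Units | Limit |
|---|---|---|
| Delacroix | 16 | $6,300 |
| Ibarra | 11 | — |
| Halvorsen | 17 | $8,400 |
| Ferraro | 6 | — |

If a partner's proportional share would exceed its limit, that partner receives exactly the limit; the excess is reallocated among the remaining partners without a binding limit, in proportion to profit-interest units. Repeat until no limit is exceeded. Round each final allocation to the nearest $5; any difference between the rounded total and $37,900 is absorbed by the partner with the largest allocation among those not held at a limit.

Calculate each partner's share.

Delacroix: $6,300 · Ibarra: $15,010 · Halvorsen: $8,400 · Ferraro: $8,190

Sum of profit-interest units: 50.
Pro-rata shares before constraints: Delacroix 12,128.00; Ibarra 8,338.00; Halvorsen 12,886.00; Ferraro 4,548.00.
Held at cap: Delacroix ($6,300), Halvorsen ($8,400); balance $23,200 reallocated over remaining profit-interest units 17.
Redistributed shares: Ibarra 15,011.76 → $15,010; Ferraro 8,188.24 → $8,190.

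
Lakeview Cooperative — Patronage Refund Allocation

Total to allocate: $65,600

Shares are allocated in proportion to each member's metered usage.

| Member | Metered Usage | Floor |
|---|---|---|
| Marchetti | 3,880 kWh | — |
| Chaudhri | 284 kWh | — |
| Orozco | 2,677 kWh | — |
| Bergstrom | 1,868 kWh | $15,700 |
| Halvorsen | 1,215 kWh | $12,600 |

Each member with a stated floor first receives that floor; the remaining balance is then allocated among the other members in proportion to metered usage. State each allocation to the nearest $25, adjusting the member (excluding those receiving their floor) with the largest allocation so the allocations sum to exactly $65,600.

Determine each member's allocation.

Marchetti: $21,150 | Chaudhri: $1,550 | Orozco: $14,600 | Bergstrom: $15,700 | Halvorsen: $12,600

Minimums first: Bergstrom $15,700; Halvorsen $12,600. Remaining pool $37,300.
Remaining pool split over remaining metered usage 6,841: Marchetti 21,155.39 → $21,150; Chaudhri 1,548.49 → $1,550; Orozco 14,596.13 → $14,600.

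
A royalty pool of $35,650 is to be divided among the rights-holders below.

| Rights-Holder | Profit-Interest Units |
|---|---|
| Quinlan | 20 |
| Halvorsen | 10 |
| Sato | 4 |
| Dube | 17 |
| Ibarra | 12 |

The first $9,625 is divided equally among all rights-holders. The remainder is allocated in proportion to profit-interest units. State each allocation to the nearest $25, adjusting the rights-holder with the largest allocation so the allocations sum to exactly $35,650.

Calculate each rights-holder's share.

$9,625 shared equally gives $1,925 per rights-holder.
Remainder $26,025 by profit-interest units (total 63): Quinlan 8,261.90 → $8,250; Halvorsen 4,130.95 → $4,125; Sato 1,652.38 → $1,650; Dube 7,022.62 → $7,025; Ibarra 4,957.14 → $4,950.
Rounding difference +$25 on remainder applied to Quinlan.
Totals: Quinlan $1,925 + $8,275 = $10,200; Halvorsen $1,925 + $4,125 = $6,050; Sato $1,925 + $1,650 = $3,575; Dube $1,925 + $7,025 = $8,950; Ibarra $1,925 + $4,950 = $6,875.

Quinlan: $10,200 · Halvorsen: $6,050 · Sato: $3,575 · Dube: $8,950 · Ibarra: $6,875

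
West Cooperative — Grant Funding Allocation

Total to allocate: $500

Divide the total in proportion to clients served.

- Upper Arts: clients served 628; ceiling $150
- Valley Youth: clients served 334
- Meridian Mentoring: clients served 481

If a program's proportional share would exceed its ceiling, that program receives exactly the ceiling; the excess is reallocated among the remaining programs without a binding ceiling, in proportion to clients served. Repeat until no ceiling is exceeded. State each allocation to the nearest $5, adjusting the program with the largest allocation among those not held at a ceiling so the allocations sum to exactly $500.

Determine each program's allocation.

Upper Arts: $150; Valley Youth: $145; Meridian Mentoring: $205

Clients served total: 1,443.
Proportional shares (ignoring caps): Upper Arts 217.60; Valley Youth 115.73; Meridian Mentoring 166.67.
Cap binds for Upper Arts ($150); remaining pool $350 reallocated over remaining clients served 815.
Redistributed shares: Valley Youth 143.44 → $145; Meridian Mentoring 206.56 → $205.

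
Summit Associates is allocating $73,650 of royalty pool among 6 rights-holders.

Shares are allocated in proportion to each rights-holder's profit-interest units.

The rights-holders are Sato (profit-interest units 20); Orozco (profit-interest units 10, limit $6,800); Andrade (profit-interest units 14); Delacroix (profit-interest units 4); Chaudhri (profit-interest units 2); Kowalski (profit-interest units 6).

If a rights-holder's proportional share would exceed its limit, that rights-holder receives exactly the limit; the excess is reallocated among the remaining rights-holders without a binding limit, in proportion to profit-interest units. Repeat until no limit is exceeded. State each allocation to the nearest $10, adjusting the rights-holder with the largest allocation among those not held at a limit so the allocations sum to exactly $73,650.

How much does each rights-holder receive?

Sato: $29,060 · Orozco: $6,800 · Andrade: $20,350 · Delacroix: $5,810 · Chaudhri: $2,910 · Kowalski: $8,720

Total profit-interest units = 56.
Pro-rata shares before constraints: Sato 26,303.57; Orozco 13,151.79; Andrade 18,412.50; Delacroix 5,260.71; Chaudhri 2,630.36; Kowalski 7,891.07.
Held at cap: Orozco ($6,800); balance $66,850 reallocated over remaining profit-interest units 46.
Remaining shares: Sato 29,065.22 → $29,070; Andrade 20,345.65 → $20,350; Delacroix 5,813.04 → $5,810; Chaudhri 2,906.52 → $2,910; Kowalski 8,719.57 → $8,720.
Rounding difference −$10 applied to Sato → $29,060.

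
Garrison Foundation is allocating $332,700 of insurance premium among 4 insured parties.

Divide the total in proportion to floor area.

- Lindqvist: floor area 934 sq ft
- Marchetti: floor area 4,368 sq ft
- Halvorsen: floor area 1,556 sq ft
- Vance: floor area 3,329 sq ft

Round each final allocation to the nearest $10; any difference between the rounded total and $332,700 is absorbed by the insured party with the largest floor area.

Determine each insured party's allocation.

Total floor area = 934 + 4,368 + 1,556 + 3,329 = 10,187.
Raw shares: Lindqvist 30,503.76; Marchetti 142,655.70; Halvorsen 50,817.83; Vance 108,722.72.
After rounding ($10): Lindqvist $30,500; Marchetti $142,660; Halvorsen $50,820; Vance $108,720. Sum = $332,700.
Sum already equals the total — no adjustment.

Lindqvist: $30,500 | Marchetti: $142,660 | Halvorsen: $50,820 | Vance: $108,720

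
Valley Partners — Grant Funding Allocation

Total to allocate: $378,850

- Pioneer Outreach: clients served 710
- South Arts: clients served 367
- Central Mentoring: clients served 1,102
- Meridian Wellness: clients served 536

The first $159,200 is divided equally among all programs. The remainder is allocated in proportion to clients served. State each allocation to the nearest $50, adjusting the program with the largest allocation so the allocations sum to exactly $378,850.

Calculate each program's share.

$159,200 shared equally gives $39,800 per program.
Remainder $219,650 by clients served (total 2,715): Pioneer Outreach 57,440.70 → $57,450; South Arts 29,691.18 → $29,700; Central Mentoring 89,154.44 → $89,150; Meridian Wellness 43,363.68 → $43,350.
Totals: Pioneer Outreach $39,800 + $57,450 = $97,250; South Arts $39,800 + $29,700 = $69,500; Central Mentoring $39,800 + $89,150 = $128,950; Meridian Wellness $39,800 + $43,350 = $83,150.

Pioneer Outreach: $97,250 | South Arts: $69,500 | Central Mentoring: $128,950 | Meridian Wellness: $83,150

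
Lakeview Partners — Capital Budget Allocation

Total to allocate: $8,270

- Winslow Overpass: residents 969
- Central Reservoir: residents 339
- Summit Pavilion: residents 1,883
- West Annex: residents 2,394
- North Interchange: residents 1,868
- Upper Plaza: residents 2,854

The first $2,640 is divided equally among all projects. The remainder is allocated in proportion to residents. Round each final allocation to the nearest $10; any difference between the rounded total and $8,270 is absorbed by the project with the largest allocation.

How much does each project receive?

$2,640 shared equally gives $440 per project.
Remainder $5,630 by residents (total 10,307): Winslow Overpass 529.30 → $530; Central Reservoir 185.17 → $190; Summit Pavilion 1,028.55 → $1,030; West Annex 1,307.68 → $1,310; North Interchange 1,020.36 → $1,020; Upper Plaza 1,558.94 → $1,560.
Rounding difference −$10 on remainder applied to Upper Plaza.
Totals: Winslow Overpass $440 + $530 = $970; Central Reservoir $440 + $190 = $630; Summit Pavilion $440 + $1,030 = $1,470; West Annex $440 + $1,310 = $1,750; North Interchange $440 + $1,020 = $1,460; Upper Plaza $440 + $1,550 = $1,990.

Winslow Overpass: $970 | Central Reservoir: $630 | Summit Pavilion: $1,470 | West Annex: $1,750 | North Interchange: $1,460 | Upper Plaza: $1,990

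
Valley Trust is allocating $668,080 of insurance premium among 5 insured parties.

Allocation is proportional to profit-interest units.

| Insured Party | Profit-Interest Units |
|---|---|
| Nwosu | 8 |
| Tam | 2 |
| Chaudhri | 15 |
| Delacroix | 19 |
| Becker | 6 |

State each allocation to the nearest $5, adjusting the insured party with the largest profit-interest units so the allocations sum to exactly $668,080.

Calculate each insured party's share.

Nwosu: $106,895 · Tam: $26,725 · Chaudhri: $200,425 · Delacroix: $253,865 · Becker: $80,170

Combined profit-interest units = 8 + 2 + 15 + 19 + 6 = 50.
Pro-rata amounts: Nwosu 106,892.80; Tam 26,723.20; Chaudhri 200,424.00; Delacroix 253,870.40; Becker 80,169.60.
At nearest $5: Nwosu $106,895; Tam $26,725; Chaudhri $200,425; Delacroix $253,870; Becker $80,170. Sum = $668,085.
Difference $668,080 − $668,085 = −$5 applied to largest profit-interest units (Delacroix): Delacroix becomes $253,865.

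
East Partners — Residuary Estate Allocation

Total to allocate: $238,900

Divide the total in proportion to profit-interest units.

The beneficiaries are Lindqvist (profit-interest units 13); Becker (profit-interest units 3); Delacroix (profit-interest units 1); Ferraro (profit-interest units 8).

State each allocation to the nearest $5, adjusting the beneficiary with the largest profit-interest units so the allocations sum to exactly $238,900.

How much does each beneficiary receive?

Combined profit-interest units = 13 + 3 + 1 + 8 = 25.
Raw shares: Lindqvist 124,228.00; Becker 28,668.00; Delacroix 9,556.00; Ferraro 76,448.00.
At nearest $5: Lindqvist $124,230; Becker $28,670; Delacroix $9,555; Ferraro $76,450. Sum = $238,905.
Difference $238,900 − $238,905 = −$5 applied to largest profit-interest units (Lindqvist): Lindqvist becomes $124,225.

Lindqvist: $124,225 | Becker: $28,670 | Delacroix: $9,555 | Ferraro: $76,450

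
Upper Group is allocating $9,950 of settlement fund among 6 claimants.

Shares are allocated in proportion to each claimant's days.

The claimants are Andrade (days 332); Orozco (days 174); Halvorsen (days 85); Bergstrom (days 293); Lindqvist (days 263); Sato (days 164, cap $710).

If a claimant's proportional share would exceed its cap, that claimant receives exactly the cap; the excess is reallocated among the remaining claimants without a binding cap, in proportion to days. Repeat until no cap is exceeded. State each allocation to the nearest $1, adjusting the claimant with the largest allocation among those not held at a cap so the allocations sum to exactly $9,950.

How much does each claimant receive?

Andrade: $2,674 · Orozco: $1,402 · Halvorsen: $685 · Bergstrom: $2,360 · Lindqvist: $2,119 · Sato: $710

Sum of days: 1,311.
Proportional shares (ignoring caps): Andrade 2,519.76; Orozco 1,320.59; Halvorsen 645.12; Bergstrom 2,223.76; Lindqvist 1,996.07; Sato 1,244.70.
Held at cap: Sato ($710); remaining pool $9,240 reallocated over remaining days 1,147.
Remaining shares: Andrade 2,674.52 → $2,675; Orozco 1,401.71 → $1,402; Halvorsen 684.74 → $685; Bergstrom 2,360.35 → $2,360; Lindqvist 2,118.67 → $2,119.
Rounding difference −$1 applied to Andrade → $2,674.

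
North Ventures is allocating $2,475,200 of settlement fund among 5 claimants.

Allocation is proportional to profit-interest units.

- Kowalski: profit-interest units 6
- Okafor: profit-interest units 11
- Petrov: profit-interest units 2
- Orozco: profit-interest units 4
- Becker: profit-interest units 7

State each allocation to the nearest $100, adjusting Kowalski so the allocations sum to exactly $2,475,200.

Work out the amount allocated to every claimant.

Kowalski: $495,100 · Okafor: $907,600 · Petrov: $165,000 · Orozco: $330,000 · Becker: $577,500

Sum of profit-interest units: 30.
Pro-rata amounts: Kowalski 6/30 × $2,475,200 = 495,040.00; Okafor 11/30 × $2,475,200 = 907,573.33; Petrov 2/30 × $2,475,200 = 165,013.33; Orozco 4/30 × $2,475,200 = 330,026.67; Becker 7/30 × $2,475,200 = 577,546.67.
After rounding ($100): Kowalski $495,000; Okafor $907,600; Petrov $165,000; Orozco $330,000; Becker $577,500. Sum = $2,475,100.
Difference $2,475,200 − $2,475,100 = +$100 applied to Kowalski: Kowalski becomes $495,100.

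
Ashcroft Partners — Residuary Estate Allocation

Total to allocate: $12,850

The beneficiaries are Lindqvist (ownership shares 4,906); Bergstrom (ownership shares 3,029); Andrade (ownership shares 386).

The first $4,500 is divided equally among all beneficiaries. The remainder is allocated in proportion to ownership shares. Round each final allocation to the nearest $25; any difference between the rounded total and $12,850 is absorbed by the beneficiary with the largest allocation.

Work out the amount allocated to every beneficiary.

Equal tier: $4,500 ÷ 3 = $1,500 apiece.
Remainder $8,350 by ownership shares (total 8,321): Lindqvist 4,923.10 → $4,925; Bergstrom 3,039.56 → $3,050; Andrade 387.35 → $375.
Totals: Lindqvist $1,500 + $4,925 = $6,425; Bergstrom $1,500 + $3,050 = $4,550; Andrade $1,500 + $375 = $1,875.

Lindqvist: $6,425 · Bergstrom: $4,550 · Andrade: $1,875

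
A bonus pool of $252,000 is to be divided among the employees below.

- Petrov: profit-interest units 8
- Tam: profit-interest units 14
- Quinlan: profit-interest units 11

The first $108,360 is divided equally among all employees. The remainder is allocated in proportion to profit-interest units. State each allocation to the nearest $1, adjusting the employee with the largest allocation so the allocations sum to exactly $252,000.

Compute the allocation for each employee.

Petrov: $70,942; Tam: $97,058; Quinlan: $84,000

$108,360 shared equally gives $36,120 per employee.
Remainder $143,640 by profit-interest units (total 33): Petrov 34,821.82 → $34,822; Tam 60,938.18 → $60,938; Quinlan 47,880.00 → $47,880.
Totals: Petrov $36,120 + $34,822 = $70,942; Tam $36,120 + $60,938 = $97,058; Quinlan $36,120 + $47,880 = $84,000.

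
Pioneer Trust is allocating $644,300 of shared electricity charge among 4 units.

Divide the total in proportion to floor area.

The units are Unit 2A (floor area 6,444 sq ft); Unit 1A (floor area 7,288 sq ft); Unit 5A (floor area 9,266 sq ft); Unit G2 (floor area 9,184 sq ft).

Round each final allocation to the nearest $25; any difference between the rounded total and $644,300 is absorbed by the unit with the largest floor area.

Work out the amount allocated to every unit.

Floor area total: 6,444 + 7,288 + 9,266 + 9,184 = 32,182.
Pro-rata amounts: Unit 2A 129,012.16; Unit 1A 145,909.46; Unit 5A 185,510.03; Unit G2 183,868.35.
After rounding ($25): Unit 2A $129,000; Unit 1A $145,900; Unit 5A $185,500; Unit G2 $183,875. Sum = $644,275.
Difference $644,300 − $644,275 = +$25 applied to largest floor area (Unit 5A): Unit 5A becomes $185,525.

Unit 2A: $129,000 · Unit 1A: $145,900 · Unit 5A: $185,525 · Unit G2: $183,875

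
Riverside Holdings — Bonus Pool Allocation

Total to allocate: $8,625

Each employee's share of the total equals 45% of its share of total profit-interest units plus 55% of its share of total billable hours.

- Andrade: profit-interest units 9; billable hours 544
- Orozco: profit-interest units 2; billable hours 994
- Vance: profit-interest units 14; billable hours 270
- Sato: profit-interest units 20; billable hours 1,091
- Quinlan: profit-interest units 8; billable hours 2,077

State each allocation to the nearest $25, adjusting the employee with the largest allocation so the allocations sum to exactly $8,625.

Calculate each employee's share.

Andrade: $1,175 | Orozco: $1,100 | Vance: $1,275 | Sato: $2,500 | Quinlan: $2,575

Totals — profit-interest units 53, billable hours 4,976.
Blended shares (45% profit-interest units + 55% billable hours): Andrade 0.1365; Orozco 0.1268; Vance 0.1487; Sato 0.2904; Quinlan 0.2975.
Raw shares: Andrade 1,177.69; Orozco 1,094.07; Vance 1,282.63; Sato 2,504.70; Quinlan 2,565.91.
After rounding ($25): Andrade $1,175; Orozco $1,100; Vance $1,275; Sato $2,500; Quinlan $2,575. Sum = $8,625.
Sum already equals the total — no adjustment.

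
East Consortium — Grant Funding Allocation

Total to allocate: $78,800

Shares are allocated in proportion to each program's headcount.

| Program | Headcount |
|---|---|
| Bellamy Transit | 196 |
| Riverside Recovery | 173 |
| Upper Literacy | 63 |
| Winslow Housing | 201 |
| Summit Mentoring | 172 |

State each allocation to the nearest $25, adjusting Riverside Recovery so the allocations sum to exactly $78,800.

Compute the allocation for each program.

Bellamy Transit: $19,175 | Riverside Recovery: $16,950 | Upper Literacy: $6,175 | Winslow Housing: $19,675 | Summit Mentoring: $16,825

Headcount total: 805.
Proportional shares: Bellamy Transit 196/805 × $78,800 = 19,186.09; Riverside Recovery 173/805 × $78,800 = 16,934.66; Upper Literacy 63/805 × $78,800 = 6,166.96; Winslow Housing 201/805 × $78,800 = 19,675.53; Summit Mentoring 172/805 × $78,800 = 16,836.77.
Rounded to nearest $25: Bellamy Transit $19,175; Riverside Recovery $16,925; Upper Literacy $6,175; Winslow Housing $19,675; Summit Mentoring $16,825. Sum = $78,775.
Difference $78,800 − $78,775 = +$25 applied to Riverside Recovery: Riverside Recovery becomes $16,950.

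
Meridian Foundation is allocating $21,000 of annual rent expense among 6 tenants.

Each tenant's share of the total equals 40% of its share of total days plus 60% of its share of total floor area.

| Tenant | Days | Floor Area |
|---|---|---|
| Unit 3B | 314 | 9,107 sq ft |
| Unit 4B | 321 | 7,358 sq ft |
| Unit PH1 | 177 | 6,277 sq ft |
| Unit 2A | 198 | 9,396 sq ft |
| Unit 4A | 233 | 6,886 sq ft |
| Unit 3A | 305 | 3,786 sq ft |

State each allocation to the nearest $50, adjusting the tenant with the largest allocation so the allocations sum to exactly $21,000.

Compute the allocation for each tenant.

Totals — days 1,548, floor area 42,810.
Blended shares (40% days + 60% floor area): Unit 3B 0.2088; Unit 4B 0.1861; Unit PH1 0.1337; Unit 2A 0.1829; Unit 4A 0.1567; Unit 3A 0.1319.
Unrounded shares: Unit 3B 4,384.28; Unit 4B 3,907.49; Unit PH1 2,807.94; Unit 2A 3,839.88; Unit 4A 3,291.05; Unit 3A 2,769.35.
Rounded to nearest $50: Unit 3B $4,400; Unit 4B $3,900; Unit PH1 $2,800; Unit 2A $3,850; Unit 4A $3,300; Unit 3A $2,750. Sum = $21,000.
Sum already equals the total — no adjustment.

Unit 3B: $4,400 | Unit 4B: $3,900 | Unit PH1: $2,800 | Unit 2A: $3,850 | Unit 4A: $3,300 | Unit 3A: $2,750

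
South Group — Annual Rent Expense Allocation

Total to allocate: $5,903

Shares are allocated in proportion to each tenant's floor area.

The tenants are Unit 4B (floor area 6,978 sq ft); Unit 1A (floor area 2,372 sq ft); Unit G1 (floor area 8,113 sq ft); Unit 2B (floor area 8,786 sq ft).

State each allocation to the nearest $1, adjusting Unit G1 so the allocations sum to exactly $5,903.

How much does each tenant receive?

Sum of floor area: 26,249.
Proportional shares: Unit 4B 6,978/26,249 × $5,903 = 1,569.25; Unit 1A 2,372/26,249 × $5,903 = 533.43; Unit G1 8,113/26,249 × $5,903 = 1,824.49; Unit 2B 8,786/26,249 × $5,903 = 1,975.84.
Rounded to nearest $1: Unit 4B $1,569; Unit 1A $533; Unit G1 $1,824; Unit 2B $1,976. Sum = $5,902.
Difference $5,903 − $5,902 = +$1 applied to Unit G1: Unit G1 becomes $1,825.

Unit 4B: $1,569 · Unit 1A: $533 · Unit G1: $1,825 · Unit 2B: $1,976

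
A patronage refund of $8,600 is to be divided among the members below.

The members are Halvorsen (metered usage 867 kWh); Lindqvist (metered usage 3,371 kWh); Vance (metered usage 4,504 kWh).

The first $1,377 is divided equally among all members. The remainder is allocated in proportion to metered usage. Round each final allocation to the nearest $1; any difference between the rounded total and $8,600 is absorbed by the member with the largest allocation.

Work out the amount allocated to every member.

Halvorsen: $1,175 | Lindqvist: $3,244 | Vance: $4,181

First tranche $1,377 split equally: $459 each.
Remainder $7,223 by metered usage (total 8,742): Halvorsen 716.35 → $716; Lindqvist 2,785.26 → $2,785; Vance 3,721.39 → $3,721.
Rounding difference +$1 on remainder applied to Vance.
Totals: Halvorsen $459 + $716 = $1,175; Lindqvist $459 + $2,785 = $3,244; Vance $459 + $3,722 = $4,181.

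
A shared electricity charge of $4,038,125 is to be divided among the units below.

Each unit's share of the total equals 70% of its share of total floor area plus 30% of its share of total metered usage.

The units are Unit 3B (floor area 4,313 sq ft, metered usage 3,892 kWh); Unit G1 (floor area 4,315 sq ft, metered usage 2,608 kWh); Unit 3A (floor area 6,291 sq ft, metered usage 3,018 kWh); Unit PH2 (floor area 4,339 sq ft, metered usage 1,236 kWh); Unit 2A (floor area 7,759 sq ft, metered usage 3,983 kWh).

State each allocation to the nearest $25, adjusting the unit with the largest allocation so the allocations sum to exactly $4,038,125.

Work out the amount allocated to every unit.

Unit 3B: $771,200 · Unit G1: $665,850 · Unit 3A: $906,300 · Unit PH2: $555,575 · Unit 2A: $1,139,200

Floor area total 27,017; metered usage total 14,737.
Combined weights (70% floor area + 30% metered usage): Unit 3B 0.1910; Unit G1 0.1649; Unit 3A 0.2244; Unit PH2 0.1376; Unit 2A 0.2821.
Unrounded shares: Unit 3B 771,190.25; Unit G1 665,849.81; Unit 3A 906,294.85; Unit PH2 555,577.22; Unit 2A 1,139,212.87.
At nearest $25: Unit 3B $771,200; Unit G1 $665,850; Unit 3A $906,300; Unit PH2 $555,575; Unit 2A $1,139,225. Sum = $4,038,150.
Difference $4,038,125 − $4,038,150 = −$25 applied to largest allocation (Unit 2A): Unit 2A becomes $1,139,200.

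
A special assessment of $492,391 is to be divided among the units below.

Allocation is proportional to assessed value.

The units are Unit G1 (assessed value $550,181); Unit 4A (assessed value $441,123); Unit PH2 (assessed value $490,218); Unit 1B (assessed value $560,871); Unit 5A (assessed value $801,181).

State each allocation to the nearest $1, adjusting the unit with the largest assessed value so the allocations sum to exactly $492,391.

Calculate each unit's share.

Unit G1: $95,269 | Unit 4A: $76,385 | Unit PH2: $84,886 | Unit 1B: $97,120 | Unit 5A: $138,731

Sum of assessed value: 2,843,574.
Unrounded shares: Unit G1 550,181/2,843,574 × $492,391 = 95,268.90; Unit 4A 441,123/2,843,574 × $492,391 = 76,384.51; Unit PH2 490,218/2,843,574 × $492,391 = 84,885.76; Unit 1B 560,871/2,843,574 × $492,391 = 97,119.97; Unit 5A 801,181/2,843,574 × $492,391 = 138,731.86.
At nearest $1: Unit G1 $95,269; Unit 4A $76,385; Unit PH2 $84,886; Unit 1B $97,120; Unit 5A $138,732. Sum = $492,392.
Difference $492,391 − $492,392 = −$1 applied to largest assessed value (Unit 5A): Unit 5A becomes $138,731.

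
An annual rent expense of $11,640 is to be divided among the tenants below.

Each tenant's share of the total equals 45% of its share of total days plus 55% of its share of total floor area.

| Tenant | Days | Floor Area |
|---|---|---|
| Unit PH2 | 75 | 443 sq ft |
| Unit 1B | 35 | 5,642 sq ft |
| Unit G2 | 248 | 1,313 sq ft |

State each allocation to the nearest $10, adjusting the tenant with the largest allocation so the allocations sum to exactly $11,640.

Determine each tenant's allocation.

Unit PH2: $1,480 | Unit 1B: $5,400 | Unit G2: $4,760

Days total 358; floor area total 7,398.
Combined weights (45% days + 55% floor area): Unit PH2 0.1272; Unit 1B 0.4634; Unit G2 0.4093.
Raw shares: Unit PH2 1,480.70; Unit 1B 5,394.51; Unit G2 4,764.79.
At nearest $10: Unit PH2 $1,480; Unit 1B $5,390; Unit G2 $4,760. Sum = $11,630.
Difference $11,640 − $11,630 = +$10 applied to largest allocation (Unit 1B): Unit 1B becomes $5,400.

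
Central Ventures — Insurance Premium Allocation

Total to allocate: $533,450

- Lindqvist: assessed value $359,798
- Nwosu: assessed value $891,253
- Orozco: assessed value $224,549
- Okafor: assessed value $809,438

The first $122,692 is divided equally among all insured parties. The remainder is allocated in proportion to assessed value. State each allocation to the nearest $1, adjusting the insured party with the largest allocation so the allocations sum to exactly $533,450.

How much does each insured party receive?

Lindqvist: $95,350; Nwosu: $190,885; Orozco: $71,038; Okafor: $176,177

$122,692 shared equally gives $30,673 per insured party.
Remainder $410,758 by assessed value (total 2,285,038): Lindqvist 64,677.22 → $64,677; Nwosu 160,211.47 → $160,211; Orozco 40,364.89 → $40,365; Okafor 145,504.42 → $145,504.
Rounding difference +$1 on remainder applied to Nwosu.
Totals: Lindqvist $30,673 + $64,677 = $95,350; Nwosu $30,673 + $160,212 = $190,885; Orozco $30,673 + $40,365 = $71,038; Okafor $30,673 + $145,504 = $176,177.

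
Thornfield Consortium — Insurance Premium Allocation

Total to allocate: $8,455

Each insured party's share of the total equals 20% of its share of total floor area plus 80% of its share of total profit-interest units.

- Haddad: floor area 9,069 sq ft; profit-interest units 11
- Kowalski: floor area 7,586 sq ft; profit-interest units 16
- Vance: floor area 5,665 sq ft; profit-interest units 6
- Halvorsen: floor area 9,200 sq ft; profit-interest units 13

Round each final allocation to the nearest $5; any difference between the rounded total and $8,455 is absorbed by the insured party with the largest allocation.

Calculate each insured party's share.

Totals — floor area 31,520, profit-interest units 46.
Composite weights (20% floor area + 80% profit-interest units): Haddad 0.2488; Kowalski 0.3264; Vance 0.1403; Halvorsen 0.2845.
Raw shares: Haddad 2,104.02; Kowalski 2,759.67; Vance 1,186.18; Halvorsen 2,405.13.
Rounded to nearest $5: Haddad $2,105; Kowalski $2,760; Vance $1,185; Halvorsen $2,405. Sum = $8,455.
No rounding difference to absorb.

Haddad: $2,105 | Kowalski: $2,760 | Vance: $1,185 | Halvorsen: $2,405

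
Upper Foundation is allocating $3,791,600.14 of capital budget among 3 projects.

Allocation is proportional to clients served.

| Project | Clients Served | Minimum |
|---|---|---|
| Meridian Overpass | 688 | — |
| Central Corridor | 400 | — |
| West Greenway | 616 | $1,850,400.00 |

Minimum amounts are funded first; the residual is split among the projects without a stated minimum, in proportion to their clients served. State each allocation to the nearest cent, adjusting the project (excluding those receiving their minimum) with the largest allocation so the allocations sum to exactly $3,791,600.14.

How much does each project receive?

Fund the minimums — West Greenway $1,850,400.00. Residual $1,941,200.14.
Residual split over remaining clients served 1,088: Meridian Overpass 1,227,523.6179 → $1,227,523.62; Central Corridor 713,676.5221 → $713,676.52.

Meridian Overpass: $1,227,523.62; Central Corridor: $713,676.52; West Greenway: $1,850,400.00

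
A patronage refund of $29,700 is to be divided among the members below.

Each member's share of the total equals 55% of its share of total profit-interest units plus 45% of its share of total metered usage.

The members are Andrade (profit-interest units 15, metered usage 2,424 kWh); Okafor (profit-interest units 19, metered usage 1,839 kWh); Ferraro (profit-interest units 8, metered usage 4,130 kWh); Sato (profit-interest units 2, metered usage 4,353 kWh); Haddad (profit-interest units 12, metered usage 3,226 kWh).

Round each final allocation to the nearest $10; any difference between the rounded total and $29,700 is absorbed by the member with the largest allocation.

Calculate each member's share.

Andrade: $6,400 | Okafor: $7,080 | Ferraro: $5,790 | Sato: $4,230 | Haddad: $6,200

Totals — profit-interest units 56, metered usage 15,972.
Combined weights (55% profit-interest units + 45% metered usage): Andrade 0.2156; Okafor 0.2384; Ferraro 0.1949; Sato 0.1423; Haddad 0.2087.
Raw shares: Andrade 6,403.79; Okafor 7,081.06; Ferraro 5,789.46; Sato 4,225.88; Haddad 6,199.80.
Rounded to nearest $10: Andrade $6,400; Okafor $7,080; Ferraro $5,790; Sato $4,230; Haddad $6,200. Sum = $29,700.
No rounding difference to absorb.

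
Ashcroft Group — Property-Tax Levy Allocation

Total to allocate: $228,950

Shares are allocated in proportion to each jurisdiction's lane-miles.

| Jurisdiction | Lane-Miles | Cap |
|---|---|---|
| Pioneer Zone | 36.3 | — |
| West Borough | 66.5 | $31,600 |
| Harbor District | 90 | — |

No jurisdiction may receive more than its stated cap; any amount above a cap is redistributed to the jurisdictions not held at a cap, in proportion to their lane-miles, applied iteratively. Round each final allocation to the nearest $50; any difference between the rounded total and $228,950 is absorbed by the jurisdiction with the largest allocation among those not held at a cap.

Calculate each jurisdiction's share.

Combined lane-miles = 192.8.
Pro-rata shares before constraints: Pioneer Zone 43,106.25; West Borough 78,968.75; Harbor District 106,875.00.
Cap binds for West Borough ($31,600); residual $197,350 reallocated over remaining lane-miles 126.3.
Redistributed shares: Pioneer Zone 56,720.55 → $56,700; Harbor District 140,629.45 → $140,650.

Pioneer Zone: $56,700 · West Borough: $31,600 · Harbor District: $140,650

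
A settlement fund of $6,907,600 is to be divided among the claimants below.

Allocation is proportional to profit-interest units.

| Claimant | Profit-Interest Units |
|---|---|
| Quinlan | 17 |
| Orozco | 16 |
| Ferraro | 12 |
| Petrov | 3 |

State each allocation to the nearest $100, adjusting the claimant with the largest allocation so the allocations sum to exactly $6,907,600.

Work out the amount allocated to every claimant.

Quinlan: $2,446,500 | Orozco: $2,302,500 | Ferraro: $1,726,900 | Petrov: $431,700

Sum of profit-interest units: 48.
Proportional shares: Quinlan 17/48 × $6,907,600 = 2,446,441.67; Orozco 16/48 × $6,907,600 = 2,302,533.33; Ferraro 12/48 × $6,907,600 = 1,726,900.00; Petrov 3/48 × $6,907,600 = 431,725.00.
At nearest $100: Quinlan $2,446,400; Orozco $2,302,500; Ferraro $1,726,900; Petrov $431,700. Sum = $6,907,500.
Difference $6,907,600 − $6,907,500 = +$100 applied to largest allocation (Quinlan): Quinlan becomes $2,446,500.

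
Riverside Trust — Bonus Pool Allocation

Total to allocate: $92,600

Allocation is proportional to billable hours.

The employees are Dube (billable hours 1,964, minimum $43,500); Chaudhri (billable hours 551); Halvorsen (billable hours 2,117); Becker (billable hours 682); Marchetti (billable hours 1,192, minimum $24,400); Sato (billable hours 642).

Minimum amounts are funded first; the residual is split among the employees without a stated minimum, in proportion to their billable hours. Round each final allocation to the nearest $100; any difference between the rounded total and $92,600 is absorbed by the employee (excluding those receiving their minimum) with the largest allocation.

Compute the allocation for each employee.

Dube: $43,500 · Chaudhri: $3,400 · Halvorsen: $13,100 · Becker: $4,200 · Marchetti: $24,400 · Sato: $4,000

Fund the minimums — Dube $43,500; Marchetti $24,400. Balance $24,700.
Balance split over remaining billable hours 3,992: Chaudhri 3,409.24 → $3,400; Halvorsen 13,098.67 → $13,100; Becker 4,219.79 → $4,200; Sato 3,972.29 → $4,000.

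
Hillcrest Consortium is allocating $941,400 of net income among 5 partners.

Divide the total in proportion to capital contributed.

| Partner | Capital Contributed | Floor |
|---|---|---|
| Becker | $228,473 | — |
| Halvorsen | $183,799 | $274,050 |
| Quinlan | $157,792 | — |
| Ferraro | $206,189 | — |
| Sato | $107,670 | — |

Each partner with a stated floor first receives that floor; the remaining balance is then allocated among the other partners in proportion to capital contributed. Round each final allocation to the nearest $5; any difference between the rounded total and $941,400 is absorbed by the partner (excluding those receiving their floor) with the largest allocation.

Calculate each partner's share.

Guaranteed amounts: Halvorsen $274,050. Residual $667,350.
Residual split over remaining capital contributed 700,124: Becker 217,777.79 → $217,780; Quinlan 150,405.49 → $150,405; Ferraro 196,536.94 → $196,535; Sato 102,629.78 → $102,630.

Becker: $217,780; Halvorsen: $274,050; Quinlan: $150,405; Ferraro: $196,535; Sato: $102,630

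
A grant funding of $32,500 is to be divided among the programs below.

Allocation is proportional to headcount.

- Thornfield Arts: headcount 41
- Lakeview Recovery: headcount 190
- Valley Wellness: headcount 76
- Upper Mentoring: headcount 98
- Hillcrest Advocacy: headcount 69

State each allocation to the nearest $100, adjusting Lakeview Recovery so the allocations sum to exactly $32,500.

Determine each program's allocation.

Thornfield Arts: $2,800 | Lakeview Recovery: $13,100 | Valley Wellness: $5,200 | Upper Mentoring: $6,700 | Hillcrest Advocacy: $4,700

Headcount total: 474.
Proportional shares: Thornfield Arts 41/474 × $32,500 = 2,811.18; Lakeview Recovery 190/474 × $32,500 = 13,027.43; Valley Wellness 76/474 × $32,500 = 5,210.97; Upper Mentoring 98/474 × $32,500 = 6,719.41; Hillcrest Advocacy 69/474 × $32,500 = 4,731.01.
Rounded to nearest $100: Thornfield Arts $2,800; Lakeview Recovery $13,000; Valley Wellness $5,200; Upper Mentoring $6,700; Hillcrest Advocacy $4,700. Sum = $32,400.
Difference $32,500 − $32,400 = +$100 applied to Lakeview Recovery: Lakeview Recovery becomes $13,100.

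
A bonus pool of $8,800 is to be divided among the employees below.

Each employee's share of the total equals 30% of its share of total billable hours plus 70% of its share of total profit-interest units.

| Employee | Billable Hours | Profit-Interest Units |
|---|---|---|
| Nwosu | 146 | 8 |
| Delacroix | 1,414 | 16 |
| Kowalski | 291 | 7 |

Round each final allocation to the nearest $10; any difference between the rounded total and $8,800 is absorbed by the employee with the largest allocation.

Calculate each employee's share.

Nwosu: $1,800; Delacroix: $5,190; Kowalski: $1,810

Billable hours total 1,851; profit-interest units total 31.
Composite weights (30% billable hours + 70% profit-interest units): Nwosu 0.2043; Delacroix 0.5905; Kowalski 0.2052.
Proportional shares: Nwosu 1,797.91; Delacroix 5,196.08; Kowalski 1,806.01.
Rounded to nearest $10: Nwosu $1,800; Delacroix $5,200; Kowalski $1,810. Sum = $8,810.
Difference $8,800 − $8,810 = −$10 applied to largest allocation (Delacroix): Delacroix becomes $5,190.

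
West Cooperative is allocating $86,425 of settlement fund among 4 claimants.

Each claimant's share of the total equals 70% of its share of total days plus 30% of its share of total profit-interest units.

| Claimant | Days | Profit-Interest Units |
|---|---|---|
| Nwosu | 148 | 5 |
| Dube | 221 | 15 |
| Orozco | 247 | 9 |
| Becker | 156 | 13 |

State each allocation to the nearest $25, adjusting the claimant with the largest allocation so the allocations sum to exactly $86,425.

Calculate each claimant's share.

Days total 772; profit-interest units total 42.
Blended shares (70% days + 30% profit-interest units): Nwosu 0.1699; Dube 0.3075; Orozco 0.2882; Becker 0.2343.
Unrounded shares: Nwosu 14,684.57; Dube 26,578.41; Orozco 24,911.96; Becker 20,250.06.
Rounded to nearest $25: Nwosu $14,675; Dube $26,575; Orozco $24,900; Becker $20,250. Sum = $86,400.
Difference $86,425 − $86,400 = +$25 applied to largest allocation (Dube): Dube becomes $26,600.

Nwosu: $14,675 | Dube: $26,600 | Orozco: $24,900 | Becker: $20,250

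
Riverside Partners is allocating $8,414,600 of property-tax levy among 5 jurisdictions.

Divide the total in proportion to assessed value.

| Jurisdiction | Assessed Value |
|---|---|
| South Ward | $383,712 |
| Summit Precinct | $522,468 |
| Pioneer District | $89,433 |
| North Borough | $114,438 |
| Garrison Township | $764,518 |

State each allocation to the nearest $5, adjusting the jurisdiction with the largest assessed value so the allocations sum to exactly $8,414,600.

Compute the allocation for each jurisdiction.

South Ward: $1,722,415; Summit Precinct: $2,345,265; Pioneer District: $401,450; North Borough: $513,690; Garrison Township: $3,431,780

Sum of assessed value: 383,712 + 522,468 + 89,433 + 114,438 + 764,518 = 1,874,569.
Unrounded shares: South Ward 1,722,413.52; Summit Precinct 2,345,264.02; Pioneer District 401,448.50; North Borough 513,691.41; Garrison Township 3,431,782.54.
After rounding ($5): South Ward $1,722,415; Summit Precinct $2,345,265; Pioneer District $401,450; North Borough $513,690; Garrison Township $3,431,785. Sum = $8,414,605.
Difference $8,414,600 − $8,414,605 = −$5 applied to largest assessed value (Garrison Township): Garrison Township becomes $3,431,780.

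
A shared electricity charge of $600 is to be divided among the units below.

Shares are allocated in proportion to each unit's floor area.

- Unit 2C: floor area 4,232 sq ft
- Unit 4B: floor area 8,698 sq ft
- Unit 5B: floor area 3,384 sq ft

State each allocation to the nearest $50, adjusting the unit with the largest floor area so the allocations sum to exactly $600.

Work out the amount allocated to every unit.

Unit 2C: $150 · Unit 4B: $350 · Unit 5B: $100

Floor area total: 16,314.
Raw shares: Unit 2C 4,232/16,314 × $600 = 155.65; Unit 4B 8,698/16,314 × $600 = 319.90; Unit 5B 3,384/16,314 × $600 = 124.46.
Rounded to nearest $50: Unit 2C $150; Unit 4B $300; Unit 5B $100. Sum = $550.
Difference $600 − $550 = +$50 applied to largest floor area (Unit 4B): Unit 4B becomes $350.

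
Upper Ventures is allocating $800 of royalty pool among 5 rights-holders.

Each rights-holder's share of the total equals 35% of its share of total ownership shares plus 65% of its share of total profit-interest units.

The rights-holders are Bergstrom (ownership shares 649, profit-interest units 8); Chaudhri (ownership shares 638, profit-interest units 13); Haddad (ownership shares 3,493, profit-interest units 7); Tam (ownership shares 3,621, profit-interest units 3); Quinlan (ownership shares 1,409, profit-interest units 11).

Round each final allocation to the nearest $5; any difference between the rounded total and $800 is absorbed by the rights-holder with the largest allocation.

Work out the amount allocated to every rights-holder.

Totals — ownership shares 9,810, profit-interest units 42.
Composite weights (35% ownership shares + 65% profit-interest units): Bergstrom 0.1470; Chaudhri 0.2240; Haddad 0.2330; Tam 0.1756; Quinlan 0.2205.
Unrounded shares: Bergstrom 117.57; Chaudhri 179.16; Haddad 186.36; Tam 140.49; Quinlan 176.41.
Rounded to nearest $5: Bergstrom $120; Chaudhri $180; Haddad $185; Tam $140; Quinlan $175. Sum = $800.
Rounded total matches; no reconciliation needed.

Bergstrom: $120; Chaudhri: $180; Haddad: $185; Tam: $140; Quinlan: $175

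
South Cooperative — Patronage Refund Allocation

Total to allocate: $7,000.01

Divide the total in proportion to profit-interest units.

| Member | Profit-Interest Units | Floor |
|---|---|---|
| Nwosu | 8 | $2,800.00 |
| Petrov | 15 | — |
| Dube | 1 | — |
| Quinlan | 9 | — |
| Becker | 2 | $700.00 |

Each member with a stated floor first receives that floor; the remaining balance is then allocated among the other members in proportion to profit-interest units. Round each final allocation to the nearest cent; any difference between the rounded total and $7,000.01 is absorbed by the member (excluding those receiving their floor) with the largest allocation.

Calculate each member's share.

Nwosu: $2,800.00 | Petrov: $2,100.01 | Dube: $140.00 | Quinlan: $1,260.00 | Becker: $700.00

Guaranteed amounts: Nwosu $2,800.00; Becker $700.00. Remaining pool $3,500.01.
Remaining pool split over remaining profit-interest units 25: Petrov 2,100.0060 → $2,100.01; Dube 140.0004 → $140.00; Quinlan 1,260.0036 → $1,260.00.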